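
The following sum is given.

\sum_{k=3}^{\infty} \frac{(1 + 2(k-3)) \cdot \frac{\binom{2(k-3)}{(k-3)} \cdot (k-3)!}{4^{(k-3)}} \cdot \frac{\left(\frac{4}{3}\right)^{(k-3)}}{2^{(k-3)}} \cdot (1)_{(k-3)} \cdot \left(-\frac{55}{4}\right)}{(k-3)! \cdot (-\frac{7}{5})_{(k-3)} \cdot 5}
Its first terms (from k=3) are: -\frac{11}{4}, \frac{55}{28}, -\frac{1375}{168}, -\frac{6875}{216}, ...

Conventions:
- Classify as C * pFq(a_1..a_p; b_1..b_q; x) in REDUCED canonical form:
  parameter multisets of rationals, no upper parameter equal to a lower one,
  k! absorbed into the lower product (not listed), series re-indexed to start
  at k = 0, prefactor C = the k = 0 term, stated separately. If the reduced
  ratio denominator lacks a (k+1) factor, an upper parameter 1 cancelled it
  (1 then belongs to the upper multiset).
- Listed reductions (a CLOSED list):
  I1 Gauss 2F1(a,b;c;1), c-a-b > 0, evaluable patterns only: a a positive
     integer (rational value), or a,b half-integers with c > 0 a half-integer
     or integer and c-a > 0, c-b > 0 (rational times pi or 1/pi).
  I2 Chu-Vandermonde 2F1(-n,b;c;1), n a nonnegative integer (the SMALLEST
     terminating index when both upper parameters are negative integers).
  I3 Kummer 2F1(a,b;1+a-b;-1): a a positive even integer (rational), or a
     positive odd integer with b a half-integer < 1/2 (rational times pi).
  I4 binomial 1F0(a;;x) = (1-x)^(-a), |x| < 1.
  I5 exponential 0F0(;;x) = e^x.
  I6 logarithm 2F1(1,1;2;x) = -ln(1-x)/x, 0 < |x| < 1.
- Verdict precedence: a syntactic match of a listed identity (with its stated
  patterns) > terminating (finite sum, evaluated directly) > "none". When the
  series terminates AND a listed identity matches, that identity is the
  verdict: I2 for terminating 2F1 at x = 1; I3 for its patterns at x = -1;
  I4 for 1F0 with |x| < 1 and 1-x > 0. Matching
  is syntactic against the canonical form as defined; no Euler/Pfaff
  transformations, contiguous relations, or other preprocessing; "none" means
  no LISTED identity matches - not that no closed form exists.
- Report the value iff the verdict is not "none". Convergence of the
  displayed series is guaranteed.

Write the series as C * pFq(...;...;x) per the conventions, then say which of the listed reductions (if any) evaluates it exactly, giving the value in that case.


At argument \frac{2}{3}: a 2F1 with upper {1, \frac{3}{2}}, lower {-\frac{7}{5}}, scaled by C = -\frac{11}{4}. Verdict: no listed reduction: x = \frac{2}{3} and upper {1, \frac{3}{2}} fail every I1-I6 pattern.

The tell: from the first term -\frac{11}{4}: the two k-th powers (C = -11/4) combine into one argument.
Term ratio: r(k) = \frac{2}{3} * (k+1) (k+\frac{3}{2}) / [(k-\frac{7}{5}) (k+1)] - rational in k. x = \frac{2}{3}; t_0 = -\frac{11}{4}; negate the roots.


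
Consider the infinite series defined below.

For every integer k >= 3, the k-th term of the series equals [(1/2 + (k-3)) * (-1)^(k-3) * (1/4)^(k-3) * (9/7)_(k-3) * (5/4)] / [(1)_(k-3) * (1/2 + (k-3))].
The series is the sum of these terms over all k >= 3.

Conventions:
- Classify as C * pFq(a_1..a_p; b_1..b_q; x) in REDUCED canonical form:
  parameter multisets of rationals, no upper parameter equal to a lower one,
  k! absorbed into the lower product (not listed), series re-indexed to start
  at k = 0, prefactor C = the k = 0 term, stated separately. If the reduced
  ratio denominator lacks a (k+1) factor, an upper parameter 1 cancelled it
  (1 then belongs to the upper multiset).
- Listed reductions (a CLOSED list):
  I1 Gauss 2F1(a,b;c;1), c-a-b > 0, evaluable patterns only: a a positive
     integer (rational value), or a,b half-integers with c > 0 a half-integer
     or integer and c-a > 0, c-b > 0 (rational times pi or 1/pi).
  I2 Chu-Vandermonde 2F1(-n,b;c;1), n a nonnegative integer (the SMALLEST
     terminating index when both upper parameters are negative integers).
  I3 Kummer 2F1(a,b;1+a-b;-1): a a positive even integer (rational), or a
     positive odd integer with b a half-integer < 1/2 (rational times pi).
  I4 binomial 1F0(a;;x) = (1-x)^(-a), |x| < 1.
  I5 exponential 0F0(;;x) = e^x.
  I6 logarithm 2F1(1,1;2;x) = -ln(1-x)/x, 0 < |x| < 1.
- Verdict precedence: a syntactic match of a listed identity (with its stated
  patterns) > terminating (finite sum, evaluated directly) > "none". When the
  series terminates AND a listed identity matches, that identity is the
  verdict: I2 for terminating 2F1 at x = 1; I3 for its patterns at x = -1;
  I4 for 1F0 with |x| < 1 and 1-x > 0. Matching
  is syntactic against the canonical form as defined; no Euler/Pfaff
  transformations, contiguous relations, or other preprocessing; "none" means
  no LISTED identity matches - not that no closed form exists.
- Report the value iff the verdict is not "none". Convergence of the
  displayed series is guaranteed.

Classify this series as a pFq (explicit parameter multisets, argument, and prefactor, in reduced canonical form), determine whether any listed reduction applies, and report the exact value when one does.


With C = 5/4: the canonical form is 1F0(9/7; -; -1/4). Verdict: this is the I4 binomial reduction (the 1F0 binomial series: exponent -9/7, x = -1/4). Value: (5/4) * (5/4)^(-9/7).

Key observation: from the first term 5/4: (1)_k (C = 5/4, x = -1/4) is k! itself.
Step ratio: r(k) = (-1/4) * (k+9/7) / [(k+1)] - rational in k. x = (-1/4); t_0 = 5/4; negate the roots.


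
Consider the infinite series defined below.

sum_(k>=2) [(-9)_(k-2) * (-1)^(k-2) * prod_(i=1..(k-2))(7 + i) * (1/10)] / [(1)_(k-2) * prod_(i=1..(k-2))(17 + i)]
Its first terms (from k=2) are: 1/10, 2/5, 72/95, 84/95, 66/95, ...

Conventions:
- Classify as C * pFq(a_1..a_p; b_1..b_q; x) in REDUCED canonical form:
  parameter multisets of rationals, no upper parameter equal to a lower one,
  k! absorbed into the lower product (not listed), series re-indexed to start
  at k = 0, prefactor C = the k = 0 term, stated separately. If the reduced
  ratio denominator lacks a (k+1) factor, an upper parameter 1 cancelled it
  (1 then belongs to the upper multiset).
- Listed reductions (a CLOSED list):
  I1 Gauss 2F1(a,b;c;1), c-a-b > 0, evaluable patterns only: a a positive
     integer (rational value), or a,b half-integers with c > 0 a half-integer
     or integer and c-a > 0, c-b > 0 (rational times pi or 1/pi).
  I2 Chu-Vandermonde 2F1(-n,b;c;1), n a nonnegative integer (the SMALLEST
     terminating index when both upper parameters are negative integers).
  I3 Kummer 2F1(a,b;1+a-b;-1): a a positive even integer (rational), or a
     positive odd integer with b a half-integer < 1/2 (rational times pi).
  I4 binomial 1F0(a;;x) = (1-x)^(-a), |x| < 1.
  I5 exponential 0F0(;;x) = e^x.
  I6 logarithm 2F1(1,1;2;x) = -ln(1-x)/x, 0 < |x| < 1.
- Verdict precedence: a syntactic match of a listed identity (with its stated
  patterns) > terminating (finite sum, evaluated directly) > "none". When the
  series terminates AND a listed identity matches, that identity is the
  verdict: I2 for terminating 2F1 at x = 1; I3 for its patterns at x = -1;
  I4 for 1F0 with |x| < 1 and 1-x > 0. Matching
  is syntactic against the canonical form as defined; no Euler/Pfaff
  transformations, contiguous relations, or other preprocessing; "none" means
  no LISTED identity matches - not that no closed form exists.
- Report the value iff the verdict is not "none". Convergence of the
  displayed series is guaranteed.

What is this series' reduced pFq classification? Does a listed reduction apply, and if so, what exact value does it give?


x = -1 here; the reduced form reads 2F1, upper {-9, 8}, lower {18}, C = 1/10. Verdict at x = -1: the Kummer evaluation I3 matches (x = -1; c = 18 equals 1+a-b for upper {-9, 8}: listed pattern). Exact value: 17/5.

Key step: x = (-1) and (1)_k (C = 1/10) is k! itself.
Term ratio: r(k) = (-1) * (k-9) (k+8) / [(k+18) (k+1)] - rational; roots negated = parameters, x = (-1), C = 1/10.


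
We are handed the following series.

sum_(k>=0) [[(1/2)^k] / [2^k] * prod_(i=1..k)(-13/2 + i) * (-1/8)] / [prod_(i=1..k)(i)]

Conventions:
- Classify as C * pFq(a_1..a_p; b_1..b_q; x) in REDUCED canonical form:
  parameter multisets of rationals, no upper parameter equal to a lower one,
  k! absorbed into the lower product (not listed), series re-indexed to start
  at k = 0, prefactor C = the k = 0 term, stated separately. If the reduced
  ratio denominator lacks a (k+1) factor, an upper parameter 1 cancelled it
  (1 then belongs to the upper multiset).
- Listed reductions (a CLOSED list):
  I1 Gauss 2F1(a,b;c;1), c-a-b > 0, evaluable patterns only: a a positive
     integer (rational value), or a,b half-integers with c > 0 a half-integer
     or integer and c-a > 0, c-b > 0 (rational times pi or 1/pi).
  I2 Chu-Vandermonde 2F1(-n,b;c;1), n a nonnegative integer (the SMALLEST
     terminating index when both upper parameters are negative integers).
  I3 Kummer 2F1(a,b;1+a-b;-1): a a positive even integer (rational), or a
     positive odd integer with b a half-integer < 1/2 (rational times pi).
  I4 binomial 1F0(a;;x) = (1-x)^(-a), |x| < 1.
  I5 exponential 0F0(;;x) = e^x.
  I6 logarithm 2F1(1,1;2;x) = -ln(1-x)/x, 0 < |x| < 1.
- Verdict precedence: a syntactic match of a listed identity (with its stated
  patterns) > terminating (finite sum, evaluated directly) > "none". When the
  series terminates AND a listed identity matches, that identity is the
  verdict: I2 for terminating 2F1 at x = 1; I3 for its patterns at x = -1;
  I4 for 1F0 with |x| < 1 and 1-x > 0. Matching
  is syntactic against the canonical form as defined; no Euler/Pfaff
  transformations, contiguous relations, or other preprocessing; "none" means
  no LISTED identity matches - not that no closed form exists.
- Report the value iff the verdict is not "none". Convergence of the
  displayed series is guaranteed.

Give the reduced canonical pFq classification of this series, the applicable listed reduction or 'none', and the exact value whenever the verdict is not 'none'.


First insight: from the first term -1/8: the two k-th powers (prefactor -1/8) combine into one argument.
Adjacent-term ratio: r(k) = (1/4) * (k-11/2) / [(k+1)] - rational in k, leading ratio (1/4); with t_0 = -1/8, classification follows.

Canonical form: C = -1/8 times 1F0 with upper {-11/2}, lower {-}, x = 1/4. Verdict: the binomial series (I4) fires (the 1F0 binomial series: exponent 11/2, x = 1/4). Exact value: (-1/8) * (3/4)^(11/2).


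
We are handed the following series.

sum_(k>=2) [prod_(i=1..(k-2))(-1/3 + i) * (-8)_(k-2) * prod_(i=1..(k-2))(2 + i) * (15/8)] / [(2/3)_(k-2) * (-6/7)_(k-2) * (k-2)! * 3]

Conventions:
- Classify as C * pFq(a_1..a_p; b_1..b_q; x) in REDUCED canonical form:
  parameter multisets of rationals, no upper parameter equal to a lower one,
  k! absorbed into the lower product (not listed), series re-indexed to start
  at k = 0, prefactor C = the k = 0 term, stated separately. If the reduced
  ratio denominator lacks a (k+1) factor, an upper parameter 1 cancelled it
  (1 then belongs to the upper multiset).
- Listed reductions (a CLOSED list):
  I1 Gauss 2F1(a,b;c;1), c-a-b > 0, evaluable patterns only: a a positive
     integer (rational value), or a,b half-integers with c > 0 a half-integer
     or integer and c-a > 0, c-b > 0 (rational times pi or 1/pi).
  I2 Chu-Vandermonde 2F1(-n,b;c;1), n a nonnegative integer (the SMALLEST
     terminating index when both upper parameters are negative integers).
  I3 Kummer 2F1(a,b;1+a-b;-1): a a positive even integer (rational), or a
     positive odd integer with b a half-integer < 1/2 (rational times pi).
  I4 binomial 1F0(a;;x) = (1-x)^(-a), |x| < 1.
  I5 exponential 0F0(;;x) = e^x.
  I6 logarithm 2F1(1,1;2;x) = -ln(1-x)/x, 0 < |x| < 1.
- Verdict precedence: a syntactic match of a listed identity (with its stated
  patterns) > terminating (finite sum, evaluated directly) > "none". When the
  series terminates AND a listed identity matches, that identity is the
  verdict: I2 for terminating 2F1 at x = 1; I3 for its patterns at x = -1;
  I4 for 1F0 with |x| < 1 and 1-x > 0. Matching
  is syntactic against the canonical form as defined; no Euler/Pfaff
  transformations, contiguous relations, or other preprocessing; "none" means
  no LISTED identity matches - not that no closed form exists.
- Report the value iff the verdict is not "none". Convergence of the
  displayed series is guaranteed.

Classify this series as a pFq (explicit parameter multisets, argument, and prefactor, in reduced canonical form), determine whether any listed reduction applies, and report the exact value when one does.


x = 1 here; the reduced form reads 2F1, upper {-8, 3}, lower {-6/7}, C = 5/8. Verdict at x = 1: the Chu-Vandermonde identity I2 matches (terminating 2F1 at x = 1 with n = 8, b = 3, c = -6/7). Exact value: -975/9976.

Key observation: from the first term 5/8: the parameter 2/3 appears in both the upper and lower lists and cancels.
Consecutive-term ratio: r(k) = 1 * (k-8) (k+3) / [(k-6/7) (k+1)] - poly over poly, x = 1 from leading terms; C = 5/8 at k = 0.


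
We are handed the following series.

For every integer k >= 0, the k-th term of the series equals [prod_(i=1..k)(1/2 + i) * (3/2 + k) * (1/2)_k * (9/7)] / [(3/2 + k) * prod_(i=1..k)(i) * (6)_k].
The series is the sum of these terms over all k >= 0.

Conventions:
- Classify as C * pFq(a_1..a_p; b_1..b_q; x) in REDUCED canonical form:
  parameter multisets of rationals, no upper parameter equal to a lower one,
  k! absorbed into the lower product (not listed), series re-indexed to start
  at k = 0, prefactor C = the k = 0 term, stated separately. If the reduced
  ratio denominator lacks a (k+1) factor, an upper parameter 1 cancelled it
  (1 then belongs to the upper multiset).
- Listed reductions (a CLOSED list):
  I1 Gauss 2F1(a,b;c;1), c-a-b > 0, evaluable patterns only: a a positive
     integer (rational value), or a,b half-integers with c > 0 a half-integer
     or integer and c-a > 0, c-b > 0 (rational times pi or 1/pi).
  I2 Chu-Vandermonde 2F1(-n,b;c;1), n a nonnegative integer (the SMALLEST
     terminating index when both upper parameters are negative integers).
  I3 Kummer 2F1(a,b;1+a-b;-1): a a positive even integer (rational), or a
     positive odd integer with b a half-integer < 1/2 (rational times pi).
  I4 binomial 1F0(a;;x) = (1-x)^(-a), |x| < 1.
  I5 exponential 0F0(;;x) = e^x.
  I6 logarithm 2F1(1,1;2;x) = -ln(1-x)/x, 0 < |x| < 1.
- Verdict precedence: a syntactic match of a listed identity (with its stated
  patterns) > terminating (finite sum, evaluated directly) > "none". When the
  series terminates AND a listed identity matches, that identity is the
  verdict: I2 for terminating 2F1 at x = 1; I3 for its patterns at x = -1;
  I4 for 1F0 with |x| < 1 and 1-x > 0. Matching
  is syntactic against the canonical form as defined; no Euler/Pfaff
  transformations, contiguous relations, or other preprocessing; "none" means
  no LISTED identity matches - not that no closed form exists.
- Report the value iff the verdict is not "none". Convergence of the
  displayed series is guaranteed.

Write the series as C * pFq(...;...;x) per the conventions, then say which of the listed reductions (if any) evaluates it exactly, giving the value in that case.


Prefactor 9/7, argument 1: 2F1 with upper {1/2, 3/2} over lower {6}. Verdict: the half-integer Gauss pattern (I1) matches (x = 1; upper {1/2, 3/2} half-integers, c = 6 in the evaluable pattern). Hence: (8192/1715) / pi.

Key step: t_0 = 9/7 here, and the product of the first k integers (C = 9/7) is k!.
Consecutive-term ratio: r(k) = 1 * (k+1/2) (k+3/2) / [(k+6) (k+1)] - rational in k. x = 1; t_0 = 9/7; negate the roots.


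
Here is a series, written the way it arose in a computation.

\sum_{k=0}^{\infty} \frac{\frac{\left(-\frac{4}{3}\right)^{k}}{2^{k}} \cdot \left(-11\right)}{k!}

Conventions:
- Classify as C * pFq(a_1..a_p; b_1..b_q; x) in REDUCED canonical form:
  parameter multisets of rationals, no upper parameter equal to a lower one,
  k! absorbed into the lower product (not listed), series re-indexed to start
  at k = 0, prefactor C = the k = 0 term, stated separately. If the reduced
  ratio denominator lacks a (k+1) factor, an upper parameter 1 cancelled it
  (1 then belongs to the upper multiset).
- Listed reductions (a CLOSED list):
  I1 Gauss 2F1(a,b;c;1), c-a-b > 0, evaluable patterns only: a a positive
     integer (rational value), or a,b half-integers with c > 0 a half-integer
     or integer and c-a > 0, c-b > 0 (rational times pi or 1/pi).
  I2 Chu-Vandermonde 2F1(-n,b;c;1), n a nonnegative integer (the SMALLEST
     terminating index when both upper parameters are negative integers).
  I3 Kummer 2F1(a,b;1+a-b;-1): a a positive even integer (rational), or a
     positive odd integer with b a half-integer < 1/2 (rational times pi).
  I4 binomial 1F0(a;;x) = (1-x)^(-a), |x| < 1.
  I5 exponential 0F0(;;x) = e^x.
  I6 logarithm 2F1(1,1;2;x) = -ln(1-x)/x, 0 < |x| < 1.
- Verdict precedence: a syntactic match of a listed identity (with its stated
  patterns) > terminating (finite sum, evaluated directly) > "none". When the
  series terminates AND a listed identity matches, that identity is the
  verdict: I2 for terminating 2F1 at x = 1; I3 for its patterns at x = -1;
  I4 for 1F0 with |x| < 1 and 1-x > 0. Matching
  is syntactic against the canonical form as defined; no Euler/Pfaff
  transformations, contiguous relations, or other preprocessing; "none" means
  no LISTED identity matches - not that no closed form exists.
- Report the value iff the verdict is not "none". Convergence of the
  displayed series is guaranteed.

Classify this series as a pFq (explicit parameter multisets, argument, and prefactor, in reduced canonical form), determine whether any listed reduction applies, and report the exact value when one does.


The series (x = -\frac{2}{3}) is 0F0: upper {-}, lower {-}, prefactor -11. Verdict (x = -\frac{2}{3}): the exponential series (I5) applies (the 0F0 exponential series at x = -\frac{2}{3}). Exact value: \left(-11\right) \cdot e^{-\frac{2}{3}}.

First insight: t_0 being -11, the two k-th powers (C = -11) combine into one argument.
Adjacent-term ratio: r(k) = -\frac{2}{3} * 1 / [(k+1)] - rational in k. x = -\frac{2}{3}; t_0 = -11; negate the roots.


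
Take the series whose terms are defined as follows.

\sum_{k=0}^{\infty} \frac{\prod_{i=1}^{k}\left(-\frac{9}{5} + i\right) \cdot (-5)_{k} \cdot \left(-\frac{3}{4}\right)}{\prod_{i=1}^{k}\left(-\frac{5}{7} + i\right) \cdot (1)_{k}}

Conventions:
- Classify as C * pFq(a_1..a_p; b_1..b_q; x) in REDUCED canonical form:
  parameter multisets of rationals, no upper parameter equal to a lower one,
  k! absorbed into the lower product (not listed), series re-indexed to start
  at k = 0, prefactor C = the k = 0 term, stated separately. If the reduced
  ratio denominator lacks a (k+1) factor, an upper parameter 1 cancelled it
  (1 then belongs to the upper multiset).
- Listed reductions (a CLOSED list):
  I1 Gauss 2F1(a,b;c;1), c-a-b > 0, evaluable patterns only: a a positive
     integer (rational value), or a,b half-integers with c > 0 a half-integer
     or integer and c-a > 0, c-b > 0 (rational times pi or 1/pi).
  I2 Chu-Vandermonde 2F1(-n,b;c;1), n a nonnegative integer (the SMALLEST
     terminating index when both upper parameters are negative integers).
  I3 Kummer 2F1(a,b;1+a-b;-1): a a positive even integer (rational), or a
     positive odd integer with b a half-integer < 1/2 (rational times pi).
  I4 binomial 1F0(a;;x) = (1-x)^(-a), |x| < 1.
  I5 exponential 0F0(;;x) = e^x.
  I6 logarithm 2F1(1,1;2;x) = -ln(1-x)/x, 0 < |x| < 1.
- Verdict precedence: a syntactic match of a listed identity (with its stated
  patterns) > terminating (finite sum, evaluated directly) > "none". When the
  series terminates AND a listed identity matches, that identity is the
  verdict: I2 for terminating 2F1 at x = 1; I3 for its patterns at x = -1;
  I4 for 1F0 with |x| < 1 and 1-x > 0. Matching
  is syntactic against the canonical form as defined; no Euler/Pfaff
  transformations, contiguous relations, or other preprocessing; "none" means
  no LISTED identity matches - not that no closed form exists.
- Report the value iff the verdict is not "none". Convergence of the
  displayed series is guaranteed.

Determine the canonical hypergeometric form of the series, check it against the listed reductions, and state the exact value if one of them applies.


The series (x = 1) is 2F1: upper {-5, -\frac{4}{5}}, lower {\frac{2}{7}}, prefactor -\frac{3}{4}. Verdict: Chu-Vandermonde (I2) applies (terminating 2F1 at x = 1 with n = 5, b = -4/5, c = \frac{2}{7}). Its exact value is -\frac{52957047}{5750000}.

Key observation: t_0 being -\frac{3}{4}, the running product (C = -3/4) telescopes to a rising factorial.
Consecutive-term ratio: r(k) = 1 * (k-5) (k-\frac{4}{5}) / [(k+\frac{2}{7}) (k+1)] - rational in k. x = 1; t_0 = -\frac{3}{4}; negate the roots.


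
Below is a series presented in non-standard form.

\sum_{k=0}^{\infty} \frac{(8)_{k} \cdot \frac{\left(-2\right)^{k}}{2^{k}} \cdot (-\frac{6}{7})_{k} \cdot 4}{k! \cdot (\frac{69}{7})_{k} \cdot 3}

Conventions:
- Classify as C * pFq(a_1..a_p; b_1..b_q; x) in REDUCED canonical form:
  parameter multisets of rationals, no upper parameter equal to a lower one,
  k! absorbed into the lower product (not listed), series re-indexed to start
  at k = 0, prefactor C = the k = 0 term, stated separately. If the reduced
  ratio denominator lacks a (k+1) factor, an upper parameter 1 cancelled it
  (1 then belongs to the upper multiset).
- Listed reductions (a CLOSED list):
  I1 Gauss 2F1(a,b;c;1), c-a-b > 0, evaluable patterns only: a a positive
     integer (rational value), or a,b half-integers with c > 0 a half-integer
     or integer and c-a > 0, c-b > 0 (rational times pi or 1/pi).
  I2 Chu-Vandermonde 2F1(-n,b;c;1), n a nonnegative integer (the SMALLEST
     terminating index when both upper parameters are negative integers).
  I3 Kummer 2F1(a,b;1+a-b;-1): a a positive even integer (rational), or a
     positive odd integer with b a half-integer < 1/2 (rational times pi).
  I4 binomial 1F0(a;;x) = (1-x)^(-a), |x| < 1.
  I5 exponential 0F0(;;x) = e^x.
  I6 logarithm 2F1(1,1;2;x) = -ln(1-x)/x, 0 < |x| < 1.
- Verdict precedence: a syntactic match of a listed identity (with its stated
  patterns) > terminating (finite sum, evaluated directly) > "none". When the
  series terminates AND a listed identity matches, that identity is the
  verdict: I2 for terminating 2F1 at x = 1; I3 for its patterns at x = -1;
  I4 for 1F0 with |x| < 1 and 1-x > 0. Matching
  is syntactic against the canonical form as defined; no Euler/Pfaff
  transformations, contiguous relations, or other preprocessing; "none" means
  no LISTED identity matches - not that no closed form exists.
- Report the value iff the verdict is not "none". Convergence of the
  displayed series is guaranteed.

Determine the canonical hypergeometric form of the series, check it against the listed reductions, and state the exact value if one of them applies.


Prefactor \frac{4}{3}, argument -1: 2F1 with upper {-\frac{6}{7}, 8} over lower {\frac{69}{7}}. Verdict: this is Kummer (I3) (x = -1; c = \frac{69}{7} equals 1+a-b for upper {-\frac{6}{7}, 8}: listed pattern). Hence: \frac{111848}{50421}.

The tell: t_0 = \frac{4}{3} here, and the constant factors (C = 4/3) combine into one prefactor.
Consecutive-term ratio: r(k) = -1 * (k-\frac{6}{7}) (k+8) / [(k+\frac{69}{7}) (k+1)] - rational in k, leading ratio -1; with t_0 = \frac{4}{3}, classification follows.


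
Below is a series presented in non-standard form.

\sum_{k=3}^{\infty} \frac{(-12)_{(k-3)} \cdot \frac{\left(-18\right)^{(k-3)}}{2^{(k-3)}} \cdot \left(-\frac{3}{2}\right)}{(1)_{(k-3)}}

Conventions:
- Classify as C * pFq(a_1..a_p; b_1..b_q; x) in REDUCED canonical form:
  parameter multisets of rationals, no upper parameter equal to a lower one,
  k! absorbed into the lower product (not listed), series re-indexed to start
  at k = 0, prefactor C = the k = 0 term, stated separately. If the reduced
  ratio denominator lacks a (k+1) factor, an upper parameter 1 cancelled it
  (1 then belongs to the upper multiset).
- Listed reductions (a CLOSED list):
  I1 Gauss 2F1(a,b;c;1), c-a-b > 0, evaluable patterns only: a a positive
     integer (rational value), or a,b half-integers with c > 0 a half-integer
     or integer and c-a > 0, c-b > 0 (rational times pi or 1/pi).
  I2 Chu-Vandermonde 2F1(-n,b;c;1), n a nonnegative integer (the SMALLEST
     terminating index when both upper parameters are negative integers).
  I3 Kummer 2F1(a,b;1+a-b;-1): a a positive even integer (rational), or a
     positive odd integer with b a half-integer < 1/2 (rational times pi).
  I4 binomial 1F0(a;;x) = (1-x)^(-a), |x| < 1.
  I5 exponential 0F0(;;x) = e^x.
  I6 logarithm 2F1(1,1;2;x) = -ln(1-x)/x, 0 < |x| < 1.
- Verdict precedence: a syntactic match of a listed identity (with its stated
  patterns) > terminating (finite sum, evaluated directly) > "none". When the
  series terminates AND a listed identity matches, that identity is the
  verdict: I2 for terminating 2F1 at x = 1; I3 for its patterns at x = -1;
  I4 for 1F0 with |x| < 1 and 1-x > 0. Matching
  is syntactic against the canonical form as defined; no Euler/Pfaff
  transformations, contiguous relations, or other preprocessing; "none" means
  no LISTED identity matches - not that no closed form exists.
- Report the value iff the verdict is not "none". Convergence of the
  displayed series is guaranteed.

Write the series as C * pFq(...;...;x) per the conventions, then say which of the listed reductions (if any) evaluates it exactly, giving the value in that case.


Canonical form: C = -\frac{3}{2} times 1F0 with upper {-12}, lower {-}, x = -9. Verdict: terminating. With -12 upstairs the series is a 13-term polynomial sum; evaluated term by term. Exact value: -1500000000000.

Structural cue: from the first term -\frac{3}{2}: the two k-th powers (C = -3/2) combine into one argument.
Step ratio: r(k) = -9 * (k-12) / [(k+1)] - rational; roots negated = parameters, x = -9, C = -\frac{3}{2}.


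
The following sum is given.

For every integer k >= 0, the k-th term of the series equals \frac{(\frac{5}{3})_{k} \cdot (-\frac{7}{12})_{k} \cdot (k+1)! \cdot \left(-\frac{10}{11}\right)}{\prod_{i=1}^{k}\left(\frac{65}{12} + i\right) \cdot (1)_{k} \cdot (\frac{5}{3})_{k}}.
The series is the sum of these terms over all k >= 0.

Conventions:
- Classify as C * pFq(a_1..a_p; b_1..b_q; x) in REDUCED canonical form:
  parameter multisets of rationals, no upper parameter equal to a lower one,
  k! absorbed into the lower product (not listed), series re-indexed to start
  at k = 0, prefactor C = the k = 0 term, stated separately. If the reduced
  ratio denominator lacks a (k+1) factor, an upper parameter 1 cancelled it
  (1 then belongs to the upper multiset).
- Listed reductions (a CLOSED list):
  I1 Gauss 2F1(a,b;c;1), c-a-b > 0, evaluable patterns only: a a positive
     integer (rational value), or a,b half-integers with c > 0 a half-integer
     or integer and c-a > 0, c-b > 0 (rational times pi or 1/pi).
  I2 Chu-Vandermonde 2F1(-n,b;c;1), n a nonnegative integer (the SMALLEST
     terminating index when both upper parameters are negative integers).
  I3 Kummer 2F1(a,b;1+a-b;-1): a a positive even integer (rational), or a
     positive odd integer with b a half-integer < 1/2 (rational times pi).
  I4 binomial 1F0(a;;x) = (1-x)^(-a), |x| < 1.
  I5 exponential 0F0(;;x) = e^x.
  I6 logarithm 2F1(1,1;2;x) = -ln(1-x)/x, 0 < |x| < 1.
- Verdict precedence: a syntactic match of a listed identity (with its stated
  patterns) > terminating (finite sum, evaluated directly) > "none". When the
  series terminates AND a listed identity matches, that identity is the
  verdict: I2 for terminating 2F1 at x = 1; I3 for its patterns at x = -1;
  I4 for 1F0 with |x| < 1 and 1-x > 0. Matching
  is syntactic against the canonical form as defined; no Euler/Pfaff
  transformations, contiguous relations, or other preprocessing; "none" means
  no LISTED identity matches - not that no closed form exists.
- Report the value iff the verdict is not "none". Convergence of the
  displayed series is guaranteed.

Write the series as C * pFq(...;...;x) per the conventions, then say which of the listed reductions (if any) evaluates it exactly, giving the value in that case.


Structural cue: from the first term -\frac{10}{11}: the lower running product (C = -10/11) is a rising factorial.
Term ratio: r(k) = 1 * (k-\frac{7}{12}) (k+2) / [(k+\frac{77}{12}) (k+1)] - rational; roots negated = parameters, x = 1, C = -\frac{10}{11}.

With C = -\frac{10}{11}: the canonical form is 2F1(-\frac{7}{12}, 2; \frac{77}{12}; 1). Verdict: Gauss (I1, integer-parameter pattern) matches (x = 1: the Gamma ratio telescopes since c-a-b = 5 > 0 and a = 2 in Z>0). Value: -\frac{3445}{4752}.


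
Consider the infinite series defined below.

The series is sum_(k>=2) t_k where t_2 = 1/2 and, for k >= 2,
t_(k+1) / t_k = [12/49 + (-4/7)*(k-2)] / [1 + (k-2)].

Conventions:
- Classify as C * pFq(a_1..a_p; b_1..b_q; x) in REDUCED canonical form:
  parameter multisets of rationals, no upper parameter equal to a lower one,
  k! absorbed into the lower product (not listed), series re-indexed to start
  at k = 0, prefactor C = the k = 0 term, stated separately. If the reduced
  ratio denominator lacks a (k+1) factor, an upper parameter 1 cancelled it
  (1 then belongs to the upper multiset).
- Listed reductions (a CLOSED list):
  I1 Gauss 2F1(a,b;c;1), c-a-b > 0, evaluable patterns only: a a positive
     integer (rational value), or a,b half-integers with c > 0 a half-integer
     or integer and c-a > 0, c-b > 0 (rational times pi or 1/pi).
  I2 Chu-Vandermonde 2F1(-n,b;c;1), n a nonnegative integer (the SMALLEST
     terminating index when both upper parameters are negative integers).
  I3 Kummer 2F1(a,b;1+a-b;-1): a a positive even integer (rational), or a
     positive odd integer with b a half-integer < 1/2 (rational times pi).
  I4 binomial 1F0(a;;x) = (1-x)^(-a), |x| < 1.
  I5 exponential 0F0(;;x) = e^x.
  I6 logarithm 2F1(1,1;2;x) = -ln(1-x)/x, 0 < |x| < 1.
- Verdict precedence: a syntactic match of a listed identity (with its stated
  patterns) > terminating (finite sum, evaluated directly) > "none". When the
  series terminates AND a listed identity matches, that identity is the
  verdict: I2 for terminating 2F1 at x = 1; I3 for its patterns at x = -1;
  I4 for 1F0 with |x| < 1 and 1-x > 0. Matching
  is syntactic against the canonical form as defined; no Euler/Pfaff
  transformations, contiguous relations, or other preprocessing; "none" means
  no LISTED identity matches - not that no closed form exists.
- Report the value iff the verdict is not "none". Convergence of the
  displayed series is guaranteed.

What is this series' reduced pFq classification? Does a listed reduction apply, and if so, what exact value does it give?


Reduced: x = -4/7, 1F0, upper = {-3/7}, lower = {-}, C = 1/2. Verdict: binomial (I4) applies (the 1F0 binomial series: exponent 3/7, x = -4/7). Sum: (1/2) * (11/7)^(3/7).

Structural cue: t_0 being 1/2, factor the ratio over Q (C = 1/2, x = -4/7): negated roots = parameters.
Step ratio: r(k) = (-4/7) * (k-3/7) / [(k+1)] - poly over poly, x = (-4/7) from leading terms; C = 1/2 at k = 0.


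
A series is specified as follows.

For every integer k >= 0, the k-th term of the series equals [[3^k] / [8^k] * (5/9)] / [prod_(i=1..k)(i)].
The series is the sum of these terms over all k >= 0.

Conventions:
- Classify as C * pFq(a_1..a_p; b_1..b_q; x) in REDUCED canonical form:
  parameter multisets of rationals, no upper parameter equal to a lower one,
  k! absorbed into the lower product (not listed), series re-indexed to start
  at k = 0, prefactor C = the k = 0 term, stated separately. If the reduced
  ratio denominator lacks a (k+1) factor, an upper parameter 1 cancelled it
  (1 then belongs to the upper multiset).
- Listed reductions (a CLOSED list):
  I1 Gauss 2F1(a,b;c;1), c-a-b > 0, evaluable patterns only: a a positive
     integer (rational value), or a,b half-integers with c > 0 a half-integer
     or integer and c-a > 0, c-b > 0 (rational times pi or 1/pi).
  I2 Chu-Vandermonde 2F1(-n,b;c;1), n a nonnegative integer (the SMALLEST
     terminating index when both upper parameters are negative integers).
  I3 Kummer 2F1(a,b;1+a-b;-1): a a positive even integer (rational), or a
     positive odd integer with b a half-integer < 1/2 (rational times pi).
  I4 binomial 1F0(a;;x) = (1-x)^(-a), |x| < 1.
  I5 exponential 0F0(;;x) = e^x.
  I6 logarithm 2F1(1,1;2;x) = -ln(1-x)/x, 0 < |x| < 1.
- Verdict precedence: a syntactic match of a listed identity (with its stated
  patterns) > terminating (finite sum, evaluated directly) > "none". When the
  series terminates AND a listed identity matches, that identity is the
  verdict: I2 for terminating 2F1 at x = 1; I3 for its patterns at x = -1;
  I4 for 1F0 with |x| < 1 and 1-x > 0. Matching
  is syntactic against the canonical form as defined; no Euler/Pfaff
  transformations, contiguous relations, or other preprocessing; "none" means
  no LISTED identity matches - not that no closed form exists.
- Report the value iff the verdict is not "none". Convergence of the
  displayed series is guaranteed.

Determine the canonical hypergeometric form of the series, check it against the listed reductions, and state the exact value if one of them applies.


x = 3/8 here; the reduced form reads 0F0, upper {-}, lower {-}, C = 5/9. Verdict: the I5 exponential reduction applies (the 0F0 exponential series at x = 3/8). Hence: (5/9) * e^(3/8).

The tell: with t_0 = 5/9, the product of the first k integers (C = 5/9) is k!.
Ratio: r(k) = (3/8) * 1 / [(k+1)] - rational; roots negated = parameters, x = (3/8), C = 5/9.


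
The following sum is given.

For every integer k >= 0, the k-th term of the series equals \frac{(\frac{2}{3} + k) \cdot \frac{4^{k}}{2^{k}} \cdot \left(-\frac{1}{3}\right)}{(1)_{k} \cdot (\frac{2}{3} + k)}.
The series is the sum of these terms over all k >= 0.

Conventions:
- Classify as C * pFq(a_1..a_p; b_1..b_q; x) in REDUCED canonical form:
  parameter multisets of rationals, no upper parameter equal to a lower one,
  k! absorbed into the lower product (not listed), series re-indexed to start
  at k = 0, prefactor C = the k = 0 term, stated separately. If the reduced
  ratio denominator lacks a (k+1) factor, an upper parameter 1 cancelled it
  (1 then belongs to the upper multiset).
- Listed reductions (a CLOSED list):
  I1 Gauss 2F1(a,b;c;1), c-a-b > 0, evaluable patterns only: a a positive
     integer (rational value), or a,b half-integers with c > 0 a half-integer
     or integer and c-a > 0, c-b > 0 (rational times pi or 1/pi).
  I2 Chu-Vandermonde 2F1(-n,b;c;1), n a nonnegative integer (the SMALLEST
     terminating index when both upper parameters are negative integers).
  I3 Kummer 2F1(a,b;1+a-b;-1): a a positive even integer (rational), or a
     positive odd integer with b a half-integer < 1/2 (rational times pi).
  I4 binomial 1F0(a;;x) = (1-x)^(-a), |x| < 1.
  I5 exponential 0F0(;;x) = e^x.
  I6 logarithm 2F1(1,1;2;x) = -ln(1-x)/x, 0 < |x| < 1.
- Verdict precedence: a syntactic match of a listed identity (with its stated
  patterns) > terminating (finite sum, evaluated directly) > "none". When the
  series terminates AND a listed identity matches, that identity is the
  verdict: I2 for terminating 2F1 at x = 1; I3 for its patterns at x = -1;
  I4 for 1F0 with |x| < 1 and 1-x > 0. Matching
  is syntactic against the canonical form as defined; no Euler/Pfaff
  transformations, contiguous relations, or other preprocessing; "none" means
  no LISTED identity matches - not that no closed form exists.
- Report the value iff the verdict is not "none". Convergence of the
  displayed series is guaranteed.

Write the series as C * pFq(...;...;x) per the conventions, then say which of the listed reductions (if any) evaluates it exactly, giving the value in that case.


At argument 2: a 0F0 with upper {-}, lower {-}, scaled by C = -\frac{1}{3}. Verdict: this is exponential (I5) (the 0F0 exponential series at x = 2). Its exact value is \left(-\frac{1}{3}\right) \cdot e^{2}.

Structural cue: x = 2 and striking the common factor k + 2/3 reduces the term (C = -1/3).
Consecutive-term ratio: r(k) = 2 * 1 / [(k+1)] ; factor over Q: parameters, x = 2, and C = -\frac{1}{3}.


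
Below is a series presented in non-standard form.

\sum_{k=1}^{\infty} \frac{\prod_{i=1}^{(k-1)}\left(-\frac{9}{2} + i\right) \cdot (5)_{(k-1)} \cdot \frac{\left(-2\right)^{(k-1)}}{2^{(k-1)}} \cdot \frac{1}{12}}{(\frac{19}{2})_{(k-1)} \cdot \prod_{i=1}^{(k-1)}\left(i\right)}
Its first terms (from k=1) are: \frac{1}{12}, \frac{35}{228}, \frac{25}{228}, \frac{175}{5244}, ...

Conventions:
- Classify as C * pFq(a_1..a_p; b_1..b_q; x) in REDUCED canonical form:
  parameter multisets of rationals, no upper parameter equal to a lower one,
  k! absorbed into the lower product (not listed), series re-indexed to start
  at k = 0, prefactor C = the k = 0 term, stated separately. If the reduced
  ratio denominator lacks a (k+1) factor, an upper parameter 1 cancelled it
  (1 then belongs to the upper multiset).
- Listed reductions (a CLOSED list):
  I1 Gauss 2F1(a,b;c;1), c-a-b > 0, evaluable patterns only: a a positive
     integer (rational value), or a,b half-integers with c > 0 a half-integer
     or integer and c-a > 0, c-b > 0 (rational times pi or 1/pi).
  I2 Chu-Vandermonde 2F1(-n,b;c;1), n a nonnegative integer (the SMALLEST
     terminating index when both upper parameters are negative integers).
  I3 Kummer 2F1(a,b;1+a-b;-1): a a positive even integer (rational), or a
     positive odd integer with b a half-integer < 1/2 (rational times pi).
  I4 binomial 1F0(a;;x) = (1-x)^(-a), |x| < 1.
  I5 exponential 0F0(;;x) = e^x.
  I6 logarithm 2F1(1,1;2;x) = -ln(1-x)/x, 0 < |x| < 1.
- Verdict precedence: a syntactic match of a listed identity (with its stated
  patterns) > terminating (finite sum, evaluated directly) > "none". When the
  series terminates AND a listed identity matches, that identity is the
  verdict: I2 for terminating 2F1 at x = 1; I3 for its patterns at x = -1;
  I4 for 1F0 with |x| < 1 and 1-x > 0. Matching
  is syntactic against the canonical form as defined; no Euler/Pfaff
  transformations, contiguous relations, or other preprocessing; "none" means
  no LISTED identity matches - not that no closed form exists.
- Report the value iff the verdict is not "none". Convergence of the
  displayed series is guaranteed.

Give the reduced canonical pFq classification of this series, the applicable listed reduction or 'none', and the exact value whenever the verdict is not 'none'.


The series (x = -1) is 2F1: upper {-\frac{7}{2}, 5}, lower {\frac{19}{2}}, prefactor \frac{1}{12}. Verdict: Kummer's theorem (I3) applies (x = -1; c = \frac{19}{2} equals 1+a-b for upper {-\frac{7}{2}, 5}: listed pattern). Its exact value is \frac{255255}{2097152} \cdot \pi.

First insight: x = -1 and the running product (C = 1/12, x = -1) telescopes to a rising factorial.
Consecutive-term ratio: r(k) = -1 * (k-\frac{7}{2}) (k+5) / [(k+\frac{19}{2}) (k+1)] - poly over poly, x = -1 from leading terms; C = \frac{1}{12} at k = 0.


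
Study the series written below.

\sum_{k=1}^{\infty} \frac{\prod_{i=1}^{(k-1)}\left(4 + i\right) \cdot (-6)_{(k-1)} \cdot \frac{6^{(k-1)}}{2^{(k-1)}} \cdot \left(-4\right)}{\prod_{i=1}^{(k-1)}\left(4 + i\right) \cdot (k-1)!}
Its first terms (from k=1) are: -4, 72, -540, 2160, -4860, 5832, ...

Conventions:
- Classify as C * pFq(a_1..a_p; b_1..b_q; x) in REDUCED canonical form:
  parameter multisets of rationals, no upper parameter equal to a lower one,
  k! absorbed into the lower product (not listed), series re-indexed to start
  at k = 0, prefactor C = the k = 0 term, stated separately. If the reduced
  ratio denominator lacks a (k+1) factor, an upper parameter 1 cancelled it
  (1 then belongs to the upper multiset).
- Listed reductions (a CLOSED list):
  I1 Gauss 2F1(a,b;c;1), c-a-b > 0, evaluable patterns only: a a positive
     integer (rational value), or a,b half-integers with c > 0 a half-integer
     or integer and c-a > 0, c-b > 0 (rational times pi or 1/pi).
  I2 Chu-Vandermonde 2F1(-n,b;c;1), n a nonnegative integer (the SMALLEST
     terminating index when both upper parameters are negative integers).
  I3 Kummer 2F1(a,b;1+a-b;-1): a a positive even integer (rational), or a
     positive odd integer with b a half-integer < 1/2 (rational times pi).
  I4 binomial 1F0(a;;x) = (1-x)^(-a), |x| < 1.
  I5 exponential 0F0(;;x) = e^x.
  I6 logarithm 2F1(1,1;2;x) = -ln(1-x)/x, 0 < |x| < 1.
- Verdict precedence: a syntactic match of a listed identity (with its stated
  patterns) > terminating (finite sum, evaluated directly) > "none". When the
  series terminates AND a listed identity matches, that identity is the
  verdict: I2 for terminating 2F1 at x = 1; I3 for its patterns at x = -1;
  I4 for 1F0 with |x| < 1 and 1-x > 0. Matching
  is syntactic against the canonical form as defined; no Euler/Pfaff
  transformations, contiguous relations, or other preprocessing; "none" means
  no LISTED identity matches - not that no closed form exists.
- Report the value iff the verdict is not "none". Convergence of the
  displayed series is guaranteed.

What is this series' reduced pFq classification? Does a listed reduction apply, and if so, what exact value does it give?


Key observation: from the first term -4: the parameter 5 appears in both the upper and lower lists and cancels.
Adjacent-term ratio: r(k) = 3 * (k-6) / [(k+1)] - rational in k. x = 3; t_0 = -4; negate the roots.

Classification (C = -4): 1F0 with upper {-6}, lower {-}, argument x = 3. Verdict: terminating - the sum ends at index 6 because -6 is a negative integer; exact evaluation follows. Its exact value is -256.
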